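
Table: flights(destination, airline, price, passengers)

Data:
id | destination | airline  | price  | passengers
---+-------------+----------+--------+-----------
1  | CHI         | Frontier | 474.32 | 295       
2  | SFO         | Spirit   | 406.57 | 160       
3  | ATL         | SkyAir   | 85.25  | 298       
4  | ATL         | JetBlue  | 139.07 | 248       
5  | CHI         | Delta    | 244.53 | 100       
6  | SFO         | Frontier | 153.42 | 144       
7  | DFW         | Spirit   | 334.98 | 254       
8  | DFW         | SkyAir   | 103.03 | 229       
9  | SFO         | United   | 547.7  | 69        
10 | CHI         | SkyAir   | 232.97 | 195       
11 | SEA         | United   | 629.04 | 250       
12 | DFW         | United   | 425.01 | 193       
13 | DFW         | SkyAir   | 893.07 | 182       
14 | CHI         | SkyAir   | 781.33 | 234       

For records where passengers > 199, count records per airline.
SELECT airline, COUNT(*)
FROM flights
WHERE passengers > 199
GROUP BY airline

Note: WHERE filters rows before grouping.

Result:
  Frontier: 1
  JetBlue: 1
  SkyAir: 3
  Spirit: 1
  United: 1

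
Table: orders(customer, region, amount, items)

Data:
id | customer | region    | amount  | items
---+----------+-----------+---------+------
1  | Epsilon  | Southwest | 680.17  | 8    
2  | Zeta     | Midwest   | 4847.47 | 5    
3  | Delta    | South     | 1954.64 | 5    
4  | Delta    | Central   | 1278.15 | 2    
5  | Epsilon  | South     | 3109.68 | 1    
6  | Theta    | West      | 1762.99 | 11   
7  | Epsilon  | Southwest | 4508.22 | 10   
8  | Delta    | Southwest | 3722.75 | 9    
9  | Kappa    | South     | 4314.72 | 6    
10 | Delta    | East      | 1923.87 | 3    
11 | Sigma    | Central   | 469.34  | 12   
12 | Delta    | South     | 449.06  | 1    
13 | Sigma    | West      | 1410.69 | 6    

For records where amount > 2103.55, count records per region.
SELECT region, COUNT(*)
FROM orders
WHERE amount > 2103.55
GROUP BY region

Note: WHERE filters rows before grouping.

Result:
  Midwest: 1
  South: 2
  Southwest: 2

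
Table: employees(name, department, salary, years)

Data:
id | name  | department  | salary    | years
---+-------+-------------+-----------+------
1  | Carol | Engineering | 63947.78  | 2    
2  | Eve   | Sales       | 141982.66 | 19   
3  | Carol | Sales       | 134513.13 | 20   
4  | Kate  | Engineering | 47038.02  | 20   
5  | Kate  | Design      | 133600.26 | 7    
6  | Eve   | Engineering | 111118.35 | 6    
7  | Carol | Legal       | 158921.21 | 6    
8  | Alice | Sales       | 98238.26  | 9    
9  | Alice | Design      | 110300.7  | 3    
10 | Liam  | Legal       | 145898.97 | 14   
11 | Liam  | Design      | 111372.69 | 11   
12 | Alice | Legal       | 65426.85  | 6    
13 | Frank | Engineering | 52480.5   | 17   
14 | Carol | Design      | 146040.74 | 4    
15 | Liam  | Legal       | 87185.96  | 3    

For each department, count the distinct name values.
SELECT department, COUNT(DISTINCT name)
FROM employees
GROUP BY department

Result:
  Design: 4 distinct
  Engineering: 4 distinct
  Legal: 3 distinct
  Sales: 3 distinct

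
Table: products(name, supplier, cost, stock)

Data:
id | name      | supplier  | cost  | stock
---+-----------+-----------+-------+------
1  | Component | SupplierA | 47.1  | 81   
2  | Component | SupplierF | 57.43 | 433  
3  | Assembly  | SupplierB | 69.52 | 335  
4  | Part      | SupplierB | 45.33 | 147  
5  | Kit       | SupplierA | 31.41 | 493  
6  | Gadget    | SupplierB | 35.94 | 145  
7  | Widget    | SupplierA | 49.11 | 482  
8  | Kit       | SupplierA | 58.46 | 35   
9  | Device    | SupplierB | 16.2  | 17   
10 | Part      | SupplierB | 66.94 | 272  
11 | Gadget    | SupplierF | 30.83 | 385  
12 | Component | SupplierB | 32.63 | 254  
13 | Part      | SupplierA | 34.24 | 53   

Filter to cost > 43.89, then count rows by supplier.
SELECT supplier, COUNT(*)
FROM products
WHERE cost > 43.89
GROUP BY supplier

Note: WHERE filters rows before grouping.

Result:
  SupplierA: 3
  SupplierB: 3
  SupplierF: 1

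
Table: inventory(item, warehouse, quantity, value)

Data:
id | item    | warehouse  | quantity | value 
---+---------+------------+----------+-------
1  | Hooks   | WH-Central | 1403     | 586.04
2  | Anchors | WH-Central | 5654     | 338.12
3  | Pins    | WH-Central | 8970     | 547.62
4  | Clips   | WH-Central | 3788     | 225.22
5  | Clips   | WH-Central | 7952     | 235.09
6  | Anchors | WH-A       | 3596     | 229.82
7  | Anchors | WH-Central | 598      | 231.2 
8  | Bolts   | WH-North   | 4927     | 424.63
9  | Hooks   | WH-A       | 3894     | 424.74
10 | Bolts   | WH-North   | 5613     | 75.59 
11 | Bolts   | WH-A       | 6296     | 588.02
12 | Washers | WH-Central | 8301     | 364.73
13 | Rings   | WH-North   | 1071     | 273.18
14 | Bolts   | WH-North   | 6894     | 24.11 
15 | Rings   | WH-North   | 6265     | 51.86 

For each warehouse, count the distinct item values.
SELECT warehouse, COUNT(DISTINCT item)
FROM inventory
GROUP BY warehouse

Result:
  WH-A: 3 distinct
  WH-Central: 5 distinct
  WH-North: 2 distinct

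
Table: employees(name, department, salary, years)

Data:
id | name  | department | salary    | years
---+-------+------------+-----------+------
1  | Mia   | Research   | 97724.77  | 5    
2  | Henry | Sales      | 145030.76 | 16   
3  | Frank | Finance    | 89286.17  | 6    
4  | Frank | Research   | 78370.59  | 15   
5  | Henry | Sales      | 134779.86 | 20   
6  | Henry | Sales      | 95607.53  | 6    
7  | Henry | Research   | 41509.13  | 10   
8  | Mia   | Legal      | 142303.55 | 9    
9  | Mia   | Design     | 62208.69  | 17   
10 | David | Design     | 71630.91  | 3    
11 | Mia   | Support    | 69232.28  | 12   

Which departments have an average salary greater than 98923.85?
SELECT department, AVG(salary)
FROM employees
GROUP BY department
HAVING AVG(salary) > 98923.85

Result:
  Legal: avg=142303.55
  Sales: avg=125139.38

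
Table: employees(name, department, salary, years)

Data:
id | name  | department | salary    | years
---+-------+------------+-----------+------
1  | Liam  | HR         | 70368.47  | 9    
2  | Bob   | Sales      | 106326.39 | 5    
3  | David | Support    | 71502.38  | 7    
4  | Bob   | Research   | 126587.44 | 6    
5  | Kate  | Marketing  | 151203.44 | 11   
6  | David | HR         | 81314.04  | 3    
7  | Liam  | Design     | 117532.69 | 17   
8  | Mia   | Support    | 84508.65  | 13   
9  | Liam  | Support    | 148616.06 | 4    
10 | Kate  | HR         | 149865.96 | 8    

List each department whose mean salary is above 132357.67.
SELECT department, AVG(salary)
FROM employees
GROUP BY department
HAVING AVG(salary) > 132357.67

Result:
  Marketing: avg=151203.44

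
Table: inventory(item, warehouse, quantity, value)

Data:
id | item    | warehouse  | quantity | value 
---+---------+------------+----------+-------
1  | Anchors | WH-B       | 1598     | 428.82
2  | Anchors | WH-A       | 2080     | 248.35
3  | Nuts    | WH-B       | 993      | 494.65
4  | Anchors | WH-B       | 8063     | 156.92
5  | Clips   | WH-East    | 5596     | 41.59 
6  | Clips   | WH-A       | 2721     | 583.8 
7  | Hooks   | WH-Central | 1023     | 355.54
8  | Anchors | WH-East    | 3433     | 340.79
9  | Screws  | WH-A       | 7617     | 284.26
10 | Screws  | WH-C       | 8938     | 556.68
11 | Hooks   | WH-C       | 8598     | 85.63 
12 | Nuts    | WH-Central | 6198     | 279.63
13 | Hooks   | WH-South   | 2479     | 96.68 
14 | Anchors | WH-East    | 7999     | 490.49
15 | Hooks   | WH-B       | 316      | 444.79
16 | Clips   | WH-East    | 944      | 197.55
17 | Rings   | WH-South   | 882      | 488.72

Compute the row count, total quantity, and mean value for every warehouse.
SELECT warehouse,
       COUNT(*) as cnt,
       SUM(quantity) as total_quantity,
       AVG(value) as avg_value
FROM inventory
GROUP BY warehouse

Result:
  WH-A: 3 records, 12418 total quantity, 372.14 avg value
  WH-B: 4 records, 10970 total quantity, 381.30 avg value
  WH-C: 2 records, 17536 total quantity, 321.16 avg value
  WH-Central: 2 records, 7221 total quantity, 317.59 avg value
  WH-East: 4 records, 17972 total quantity, 267.61 avg value
  WH-South: 2 records, 3361 total quantity, 292.70 avg value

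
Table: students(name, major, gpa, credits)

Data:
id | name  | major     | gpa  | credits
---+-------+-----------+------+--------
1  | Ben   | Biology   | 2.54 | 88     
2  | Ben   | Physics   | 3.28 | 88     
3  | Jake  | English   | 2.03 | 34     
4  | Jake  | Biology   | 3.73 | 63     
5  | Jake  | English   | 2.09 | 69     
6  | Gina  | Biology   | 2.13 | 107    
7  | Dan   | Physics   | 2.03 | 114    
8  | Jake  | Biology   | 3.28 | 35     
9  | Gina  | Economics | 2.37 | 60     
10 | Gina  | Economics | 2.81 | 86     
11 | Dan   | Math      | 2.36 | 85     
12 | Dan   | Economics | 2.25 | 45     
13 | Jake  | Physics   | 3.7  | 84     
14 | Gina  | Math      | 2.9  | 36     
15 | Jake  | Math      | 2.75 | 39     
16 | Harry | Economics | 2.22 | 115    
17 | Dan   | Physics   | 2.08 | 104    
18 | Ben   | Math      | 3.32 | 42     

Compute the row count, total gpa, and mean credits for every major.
SELECT major,
       COUNT(*) as cnt,
       SUM(gpa) as total_gpa,
       AVG(credits) as avg_credits
FROM students
GROUP BY major

Result:
  Biology: 4 records, 11.68 total gpa, 73.25 avg credits
  Economics: 4 records, 9.65 total gpa, 76.50 avg credits
  English: 2 records, 4.12 total gpa, 51.50 avg credits
  Math: 4 records, 11.33 total gpa, 50.50 avg credits
  Physics: 4 records, 11.09 total gpa, 97.50 avg credits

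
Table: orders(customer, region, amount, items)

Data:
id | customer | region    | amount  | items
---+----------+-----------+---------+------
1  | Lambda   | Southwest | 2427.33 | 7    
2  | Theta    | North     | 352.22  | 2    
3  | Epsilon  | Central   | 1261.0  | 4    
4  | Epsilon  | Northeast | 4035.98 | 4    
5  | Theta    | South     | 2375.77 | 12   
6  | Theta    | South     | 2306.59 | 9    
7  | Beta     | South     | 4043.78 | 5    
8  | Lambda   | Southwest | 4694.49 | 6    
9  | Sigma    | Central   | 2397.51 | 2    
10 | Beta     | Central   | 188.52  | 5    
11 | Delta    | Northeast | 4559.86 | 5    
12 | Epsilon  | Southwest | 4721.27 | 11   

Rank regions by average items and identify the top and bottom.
SELECT region, AVG(items)
FROM orders
GROUP BY region
ORDER BY AVG(items)

All groups:
  North: 2.00
  Central: 3.67
  Northeast: 4.50
  Southwest: 8.00
  South: 8.67

Highest: South (8.67)
Lowest: North (2.00)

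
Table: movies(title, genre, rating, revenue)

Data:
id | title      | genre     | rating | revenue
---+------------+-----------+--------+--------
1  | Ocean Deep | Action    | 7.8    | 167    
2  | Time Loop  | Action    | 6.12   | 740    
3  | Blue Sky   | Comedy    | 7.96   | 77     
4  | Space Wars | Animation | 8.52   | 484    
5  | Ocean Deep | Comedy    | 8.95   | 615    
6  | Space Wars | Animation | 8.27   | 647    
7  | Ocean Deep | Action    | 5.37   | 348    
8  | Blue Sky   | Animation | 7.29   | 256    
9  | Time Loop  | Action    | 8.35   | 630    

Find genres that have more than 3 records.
SELECT genre, COUNT(*) as cnt
FROM movies
GROUP BY genre
HAVING COUNT(*) > 3

Result:
  Action: 4

Note: HAVING filters groups after aggregation, WHERE filters rows before.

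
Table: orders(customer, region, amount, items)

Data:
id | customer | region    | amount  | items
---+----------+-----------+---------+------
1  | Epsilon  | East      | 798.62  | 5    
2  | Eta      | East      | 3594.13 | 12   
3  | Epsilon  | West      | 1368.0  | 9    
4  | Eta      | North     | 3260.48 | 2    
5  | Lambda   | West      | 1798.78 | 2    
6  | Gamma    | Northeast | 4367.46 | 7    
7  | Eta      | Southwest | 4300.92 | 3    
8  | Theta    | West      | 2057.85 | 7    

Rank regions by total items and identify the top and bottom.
SELECT region, SUM(items)
FROM orders
GROUP BY region
ORDER BY SUM(items)

All groups:
  North: 2
  Southwest: 3
  Northeast: 7
  East: 17
  West: 18

Highest: West (18)
Lowest: North (2)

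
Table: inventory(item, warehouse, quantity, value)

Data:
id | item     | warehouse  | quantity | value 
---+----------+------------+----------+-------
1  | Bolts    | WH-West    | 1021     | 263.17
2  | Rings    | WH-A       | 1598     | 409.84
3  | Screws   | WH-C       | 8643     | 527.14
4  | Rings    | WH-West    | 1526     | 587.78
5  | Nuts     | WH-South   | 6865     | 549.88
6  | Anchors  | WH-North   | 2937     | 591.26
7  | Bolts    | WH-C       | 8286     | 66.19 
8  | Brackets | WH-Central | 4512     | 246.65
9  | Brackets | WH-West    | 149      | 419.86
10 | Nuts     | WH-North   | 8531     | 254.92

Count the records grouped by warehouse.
SELECT warehouse, COUNT(*) as count
FROM inventory
GROUP BY warehouse

Result:
  WH-A: 1
  WH-C: 2
  WH-Central: 1
  WH-North: 2
  WH-South: 1
  WH-West: 3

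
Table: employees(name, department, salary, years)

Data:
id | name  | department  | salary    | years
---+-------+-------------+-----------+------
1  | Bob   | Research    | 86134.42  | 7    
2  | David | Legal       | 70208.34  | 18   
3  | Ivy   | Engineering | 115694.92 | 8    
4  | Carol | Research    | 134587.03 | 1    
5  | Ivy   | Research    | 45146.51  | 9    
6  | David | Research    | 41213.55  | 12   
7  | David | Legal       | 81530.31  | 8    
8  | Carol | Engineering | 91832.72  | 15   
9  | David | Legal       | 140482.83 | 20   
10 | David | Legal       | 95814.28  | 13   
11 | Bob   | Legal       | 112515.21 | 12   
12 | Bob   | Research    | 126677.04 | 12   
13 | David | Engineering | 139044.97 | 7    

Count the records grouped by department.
SELECT department, COUNT(*) as count
FROM employees
GROUP BY department

Result:
  Engineering: 3
  Legal: 5
  Research: 5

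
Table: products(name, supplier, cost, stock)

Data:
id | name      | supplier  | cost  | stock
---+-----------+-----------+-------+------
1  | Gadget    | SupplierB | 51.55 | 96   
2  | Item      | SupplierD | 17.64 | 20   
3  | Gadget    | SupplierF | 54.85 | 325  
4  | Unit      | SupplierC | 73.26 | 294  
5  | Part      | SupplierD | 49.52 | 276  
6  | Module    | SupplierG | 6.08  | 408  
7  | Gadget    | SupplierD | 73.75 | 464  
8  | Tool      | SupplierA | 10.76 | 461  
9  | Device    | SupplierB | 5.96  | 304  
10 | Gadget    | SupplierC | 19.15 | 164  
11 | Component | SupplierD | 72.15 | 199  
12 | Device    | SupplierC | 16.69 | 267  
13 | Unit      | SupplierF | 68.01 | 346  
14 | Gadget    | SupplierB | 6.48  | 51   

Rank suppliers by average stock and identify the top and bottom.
SELECT supplier, AVG(stock)
FROM products
GROUP BY supplier
ORDER BY AVG(stock)

All groups:
  SupplierB: 150.33
  SupplierD: 239.75
  SupplierC: 241.67
  SupplierF: 335.50
  SupplierG: 408.00
  SupplierA: 461.00

Highest: SupplierA (461.00)
Lowest: SupplierB (150.33)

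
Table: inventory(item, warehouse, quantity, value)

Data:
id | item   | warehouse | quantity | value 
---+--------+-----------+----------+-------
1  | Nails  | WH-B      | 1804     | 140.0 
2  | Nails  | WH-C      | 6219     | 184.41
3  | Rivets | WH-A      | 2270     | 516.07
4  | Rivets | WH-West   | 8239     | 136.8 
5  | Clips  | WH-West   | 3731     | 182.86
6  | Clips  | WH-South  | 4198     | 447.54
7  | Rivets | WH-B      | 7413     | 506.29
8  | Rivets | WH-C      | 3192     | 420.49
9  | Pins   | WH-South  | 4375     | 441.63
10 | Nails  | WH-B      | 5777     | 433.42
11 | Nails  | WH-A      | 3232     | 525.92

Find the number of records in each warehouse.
SELECT warehouse, COUNT(*) as count
FROM inventory
GROUP BY warehouse

Result:
  WH-A: 2
  WH-B: 3
  WH-C: 2
  WH-South: 2
  WH-West: 2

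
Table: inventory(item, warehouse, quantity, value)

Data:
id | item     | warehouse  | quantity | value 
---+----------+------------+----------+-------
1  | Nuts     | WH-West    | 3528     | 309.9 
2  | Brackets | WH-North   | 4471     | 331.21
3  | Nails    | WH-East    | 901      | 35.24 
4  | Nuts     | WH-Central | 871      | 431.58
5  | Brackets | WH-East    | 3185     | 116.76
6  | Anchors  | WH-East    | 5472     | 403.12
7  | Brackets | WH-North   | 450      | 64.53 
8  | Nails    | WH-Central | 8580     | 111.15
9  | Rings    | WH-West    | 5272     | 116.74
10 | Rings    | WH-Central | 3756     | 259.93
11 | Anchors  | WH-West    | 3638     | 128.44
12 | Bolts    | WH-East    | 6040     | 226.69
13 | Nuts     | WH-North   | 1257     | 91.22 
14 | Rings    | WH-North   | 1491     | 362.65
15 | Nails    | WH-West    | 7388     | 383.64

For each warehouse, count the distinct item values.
SELECT warehouse, COUNT(DISTINCT item)
FROM inventory
GROUP BY warehouse

Result:
  WH-Central: 3 distinct
  WH-East: 4 distinct
  WH-North: 3 distinct
  WH-West: 4 distinct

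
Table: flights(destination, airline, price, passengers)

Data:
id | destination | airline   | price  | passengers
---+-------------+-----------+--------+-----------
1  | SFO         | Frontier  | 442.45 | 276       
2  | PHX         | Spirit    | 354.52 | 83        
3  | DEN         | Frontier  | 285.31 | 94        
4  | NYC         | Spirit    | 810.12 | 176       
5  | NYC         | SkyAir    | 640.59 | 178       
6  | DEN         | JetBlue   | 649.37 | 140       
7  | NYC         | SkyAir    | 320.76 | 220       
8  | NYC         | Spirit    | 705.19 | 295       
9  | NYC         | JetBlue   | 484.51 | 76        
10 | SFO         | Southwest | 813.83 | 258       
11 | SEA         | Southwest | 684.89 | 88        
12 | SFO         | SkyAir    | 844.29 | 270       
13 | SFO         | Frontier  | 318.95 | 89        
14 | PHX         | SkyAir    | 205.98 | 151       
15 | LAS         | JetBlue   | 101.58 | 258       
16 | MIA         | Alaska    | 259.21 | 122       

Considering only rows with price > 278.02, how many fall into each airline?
SELECT airline, COUNT(*)
FROM flights
WHERE price > 278.02
GROUP BY airline

Note: WHERE filters rows before grouping.

Result:
  Frontier: 3
  JetBlue: 2
  SkyAir: 3
  Southwest: 2
  Spirit: 3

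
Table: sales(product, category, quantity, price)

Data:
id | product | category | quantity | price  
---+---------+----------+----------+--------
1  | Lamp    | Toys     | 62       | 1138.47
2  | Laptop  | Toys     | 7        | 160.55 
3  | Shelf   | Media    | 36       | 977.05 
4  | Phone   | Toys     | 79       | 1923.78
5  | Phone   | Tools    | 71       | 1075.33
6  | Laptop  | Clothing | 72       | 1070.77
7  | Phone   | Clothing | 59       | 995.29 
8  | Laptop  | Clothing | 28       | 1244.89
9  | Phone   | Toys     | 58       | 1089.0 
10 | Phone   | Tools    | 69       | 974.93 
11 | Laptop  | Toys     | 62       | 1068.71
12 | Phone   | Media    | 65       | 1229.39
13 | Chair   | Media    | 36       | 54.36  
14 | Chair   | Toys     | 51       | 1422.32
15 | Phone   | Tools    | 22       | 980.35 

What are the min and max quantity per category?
SELECT category, MIN(quantity), MAX(quantity)
FROM sales
GROUP BY category

Result:
  Clothing: min=28, max=72
  Media: min=36, max=65
  Tools: min=22, max=71
  Toys: min=7, max=79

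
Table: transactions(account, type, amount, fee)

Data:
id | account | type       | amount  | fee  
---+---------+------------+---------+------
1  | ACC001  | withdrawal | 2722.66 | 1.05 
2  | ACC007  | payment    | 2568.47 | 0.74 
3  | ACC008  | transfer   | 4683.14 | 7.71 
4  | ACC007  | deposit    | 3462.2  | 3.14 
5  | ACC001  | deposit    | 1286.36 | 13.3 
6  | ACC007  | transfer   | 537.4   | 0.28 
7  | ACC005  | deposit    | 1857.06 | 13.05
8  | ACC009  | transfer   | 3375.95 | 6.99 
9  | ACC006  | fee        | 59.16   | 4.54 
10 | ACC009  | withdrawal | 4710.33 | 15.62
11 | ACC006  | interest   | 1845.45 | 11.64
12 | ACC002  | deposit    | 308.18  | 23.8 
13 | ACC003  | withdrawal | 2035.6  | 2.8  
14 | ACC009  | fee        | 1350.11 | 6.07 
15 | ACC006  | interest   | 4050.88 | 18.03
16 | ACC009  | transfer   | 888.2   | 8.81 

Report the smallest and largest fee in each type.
SELECT type, MIN(fee), MAX(fee)
FROM transactions
GROUP BY type

Result:
  deposit: min=3.14, max=23.80
  fee: min=4.54, max=6.07
  interest: min=11.64, max=18.03
  payment: min=0.74, max=0.74
  transfer: min=0.28, max=8.81
  withdrawal: min=1.05, max=15.62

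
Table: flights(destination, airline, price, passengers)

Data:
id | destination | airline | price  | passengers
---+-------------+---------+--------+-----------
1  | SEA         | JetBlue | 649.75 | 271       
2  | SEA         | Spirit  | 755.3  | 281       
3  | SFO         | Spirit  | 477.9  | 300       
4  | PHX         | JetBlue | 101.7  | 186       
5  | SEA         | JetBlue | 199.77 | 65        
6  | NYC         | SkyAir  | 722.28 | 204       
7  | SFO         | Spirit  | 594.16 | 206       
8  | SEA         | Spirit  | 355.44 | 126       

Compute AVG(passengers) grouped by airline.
SELECT airline, AVG(passengers) as result
FROM flights
GROUP BY airline

Result:
  JetBlue: 174.00
  SkyAir: 204.00
  Spirit: 228.25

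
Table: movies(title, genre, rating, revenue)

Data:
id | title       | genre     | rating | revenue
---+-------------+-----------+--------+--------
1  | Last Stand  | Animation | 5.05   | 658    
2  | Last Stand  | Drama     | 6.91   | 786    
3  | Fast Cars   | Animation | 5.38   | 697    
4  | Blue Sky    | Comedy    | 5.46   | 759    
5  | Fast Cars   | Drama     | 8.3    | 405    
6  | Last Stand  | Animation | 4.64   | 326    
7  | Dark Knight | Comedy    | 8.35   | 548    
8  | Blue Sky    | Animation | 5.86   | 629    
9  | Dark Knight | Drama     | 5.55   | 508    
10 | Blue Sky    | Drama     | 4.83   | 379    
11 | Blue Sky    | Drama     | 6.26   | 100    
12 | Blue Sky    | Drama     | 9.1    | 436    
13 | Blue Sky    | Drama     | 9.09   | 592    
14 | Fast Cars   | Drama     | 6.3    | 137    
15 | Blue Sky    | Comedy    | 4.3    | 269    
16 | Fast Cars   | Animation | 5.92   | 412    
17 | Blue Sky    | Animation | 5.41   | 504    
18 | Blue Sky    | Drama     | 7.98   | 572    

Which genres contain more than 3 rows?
SELECT genre, COUNT(*) as cnt
FROM movies
GROUP BY genre
HAVING COUNT(*) > 3

Result:
  Animation: 6
  Drama: 9

Note: HAVING filters groups after aggregation, WHERE filters rows before.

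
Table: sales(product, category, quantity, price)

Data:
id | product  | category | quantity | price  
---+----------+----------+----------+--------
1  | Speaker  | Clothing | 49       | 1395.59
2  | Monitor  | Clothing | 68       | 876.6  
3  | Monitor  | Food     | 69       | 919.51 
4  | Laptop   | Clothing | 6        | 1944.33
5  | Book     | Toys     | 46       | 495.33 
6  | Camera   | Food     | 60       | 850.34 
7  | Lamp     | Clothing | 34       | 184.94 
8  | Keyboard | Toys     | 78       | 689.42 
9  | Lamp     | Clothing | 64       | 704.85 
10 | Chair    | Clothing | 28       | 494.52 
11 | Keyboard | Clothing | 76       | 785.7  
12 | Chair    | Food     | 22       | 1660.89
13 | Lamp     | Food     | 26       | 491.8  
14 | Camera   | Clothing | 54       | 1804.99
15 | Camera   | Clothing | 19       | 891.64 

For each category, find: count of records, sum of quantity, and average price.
SELECT category,
       COUNT(*) as cnt,
       SUM(quantity) as total_quantity,
       AVG(price) as avg_price
FROM sales
GROUP BY category

Result:
  Clothing: 9 records, 398 total quantity, 1009.24 avg price
  Food: 4 records, 177 total quantity, 980.64 avg price
  Toys: 2 records, 124 total quantity, 592.38 avg price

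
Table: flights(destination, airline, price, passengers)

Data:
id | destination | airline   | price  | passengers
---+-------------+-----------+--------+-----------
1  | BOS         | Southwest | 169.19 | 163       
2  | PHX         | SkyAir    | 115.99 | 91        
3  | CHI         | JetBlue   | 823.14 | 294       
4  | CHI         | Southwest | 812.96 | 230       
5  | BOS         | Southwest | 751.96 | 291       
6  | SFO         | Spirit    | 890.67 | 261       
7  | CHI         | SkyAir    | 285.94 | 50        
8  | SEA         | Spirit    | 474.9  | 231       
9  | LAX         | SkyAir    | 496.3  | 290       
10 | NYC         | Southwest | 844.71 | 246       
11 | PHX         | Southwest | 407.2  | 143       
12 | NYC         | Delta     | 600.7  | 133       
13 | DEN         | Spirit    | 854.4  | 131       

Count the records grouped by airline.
SELECT airline, COUNT(*) as count
FROM flights
GROUP BY airline

Result:
  Delta: 1
  JetBlue: 1
  SkyAir: 3
  Southwest: 5
  Spirit: 3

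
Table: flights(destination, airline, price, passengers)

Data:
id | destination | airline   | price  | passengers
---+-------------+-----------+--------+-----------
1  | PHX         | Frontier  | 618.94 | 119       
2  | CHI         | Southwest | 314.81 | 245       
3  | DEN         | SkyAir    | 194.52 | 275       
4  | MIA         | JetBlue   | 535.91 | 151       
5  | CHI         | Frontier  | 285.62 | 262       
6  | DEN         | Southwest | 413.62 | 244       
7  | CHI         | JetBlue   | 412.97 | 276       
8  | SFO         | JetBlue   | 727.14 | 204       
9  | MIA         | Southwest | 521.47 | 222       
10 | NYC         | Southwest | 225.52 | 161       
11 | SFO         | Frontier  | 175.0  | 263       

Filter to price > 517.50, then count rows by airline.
SELECT airline, COUNT(*)
FROM flights
WHERE price > 517.50
GROUP BY airline

Note: WHERE filters rows before grouping.

Result:
  Frontier: 1
  JetBlue: 2
  Southwest: 1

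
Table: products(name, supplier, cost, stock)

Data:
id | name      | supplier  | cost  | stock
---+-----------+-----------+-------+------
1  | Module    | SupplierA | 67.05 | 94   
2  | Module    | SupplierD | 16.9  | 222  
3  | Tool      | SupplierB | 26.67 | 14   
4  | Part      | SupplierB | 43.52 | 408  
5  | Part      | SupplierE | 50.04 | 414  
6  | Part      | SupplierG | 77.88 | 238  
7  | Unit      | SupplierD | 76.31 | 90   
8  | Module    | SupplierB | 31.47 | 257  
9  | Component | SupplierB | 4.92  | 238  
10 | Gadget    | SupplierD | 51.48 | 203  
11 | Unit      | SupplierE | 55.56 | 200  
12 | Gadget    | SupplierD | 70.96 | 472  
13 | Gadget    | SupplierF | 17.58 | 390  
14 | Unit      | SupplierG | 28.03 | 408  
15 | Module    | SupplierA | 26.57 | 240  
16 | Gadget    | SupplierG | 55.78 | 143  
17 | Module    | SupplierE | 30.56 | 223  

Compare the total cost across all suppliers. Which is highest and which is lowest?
SELECT supplier, SUM(cost)
FROM products
GROUP BY supplier
ORDER BY SUM(cost)

All groups:
  SupplierF: 17.58
  SupplierA: 93.62
  SupplierB: 106.58
  SupplierE: 136.16
  SupplierG: 161.69
  SupplierD: 215.65

Highest: SupplierD (215.65)
Lowest: SupplierF (17.58)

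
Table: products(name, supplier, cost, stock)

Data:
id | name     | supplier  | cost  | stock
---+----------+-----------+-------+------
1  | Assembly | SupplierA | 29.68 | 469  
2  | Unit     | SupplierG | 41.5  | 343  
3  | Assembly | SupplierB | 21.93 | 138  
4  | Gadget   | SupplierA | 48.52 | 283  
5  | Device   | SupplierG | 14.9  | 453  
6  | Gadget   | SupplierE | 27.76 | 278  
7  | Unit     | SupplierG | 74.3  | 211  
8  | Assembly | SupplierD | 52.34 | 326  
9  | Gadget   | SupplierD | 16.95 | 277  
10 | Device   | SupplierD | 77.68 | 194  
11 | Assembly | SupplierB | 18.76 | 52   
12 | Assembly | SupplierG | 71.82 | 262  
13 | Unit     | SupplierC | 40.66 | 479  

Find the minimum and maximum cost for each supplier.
SELECT supplier, MIN(cost), MAX(cost)
FROM products
GROUP BY supplier

Result:
  SupplierA: min=29.68, max=48.52
  SupplierB: min=18.76, max=21.93
  SupplierC: min=40.66, max=40.66
  SupplierD: min=16.95, max=77.68
  SupplierE: min=27.76, max=27.76
  SupplierG: min=14.90, max=74.30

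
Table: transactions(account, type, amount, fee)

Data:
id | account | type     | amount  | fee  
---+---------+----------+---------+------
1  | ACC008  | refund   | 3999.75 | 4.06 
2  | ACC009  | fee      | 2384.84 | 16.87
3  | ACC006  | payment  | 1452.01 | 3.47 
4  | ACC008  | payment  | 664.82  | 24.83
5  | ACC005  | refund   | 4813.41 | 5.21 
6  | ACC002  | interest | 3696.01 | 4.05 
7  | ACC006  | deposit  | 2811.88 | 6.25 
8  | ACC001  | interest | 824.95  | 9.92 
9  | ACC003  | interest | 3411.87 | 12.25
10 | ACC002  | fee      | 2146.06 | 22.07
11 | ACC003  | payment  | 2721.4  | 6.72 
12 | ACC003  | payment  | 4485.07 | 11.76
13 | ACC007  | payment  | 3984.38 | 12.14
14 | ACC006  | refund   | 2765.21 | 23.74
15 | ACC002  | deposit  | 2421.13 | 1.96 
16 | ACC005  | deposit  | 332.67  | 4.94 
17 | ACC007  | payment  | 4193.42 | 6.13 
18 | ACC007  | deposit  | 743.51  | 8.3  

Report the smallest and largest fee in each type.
SELECT type, MIN(fee), MAX(fee)
FROM transactions
GROUP BY type

Result:
  deposit: min=1.96, max=8.30
  fee: min=16.87, max=22.07
  interest: min=4.05, max=12.25
  payment: min=3.47, max=24.83
  refund: min=4.06, max=23.74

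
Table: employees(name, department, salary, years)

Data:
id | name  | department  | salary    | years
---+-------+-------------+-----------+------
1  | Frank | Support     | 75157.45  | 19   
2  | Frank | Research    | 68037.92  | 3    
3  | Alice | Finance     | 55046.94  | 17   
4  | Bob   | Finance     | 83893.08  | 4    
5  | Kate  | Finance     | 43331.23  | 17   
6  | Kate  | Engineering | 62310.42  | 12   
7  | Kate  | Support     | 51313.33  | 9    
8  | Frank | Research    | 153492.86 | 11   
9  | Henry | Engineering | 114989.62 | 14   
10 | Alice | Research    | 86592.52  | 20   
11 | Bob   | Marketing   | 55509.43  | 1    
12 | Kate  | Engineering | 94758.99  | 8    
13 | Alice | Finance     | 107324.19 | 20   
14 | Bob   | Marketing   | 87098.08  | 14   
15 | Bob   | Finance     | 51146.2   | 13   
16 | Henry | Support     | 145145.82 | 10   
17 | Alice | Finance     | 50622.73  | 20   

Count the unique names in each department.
SELECT department, COUNT(DISTINCT name)
FROM employees
GROUP BY department

Result:
  Engineering: 2 distinct
  Finance: 3 distinct
  Marketing: 1 distinct
  Research: 2 distinct
  Support: 3 distinct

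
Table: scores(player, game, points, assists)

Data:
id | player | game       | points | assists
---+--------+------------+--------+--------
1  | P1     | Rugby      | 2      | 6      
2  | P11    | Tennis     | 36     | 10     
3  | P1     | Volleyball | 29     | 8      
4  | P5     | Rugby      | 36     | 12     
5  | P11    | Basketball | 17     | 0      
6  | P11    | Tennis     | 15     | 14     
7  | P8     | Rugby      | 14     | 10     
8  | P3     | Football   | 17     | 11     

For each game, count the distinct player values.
SELECT game, COUNT(DISTINCT player)
FROM scores
GROUP BY game

Result:
  Basketball: 1 distinct
  Football: 1 distinct
  Rugby: 3 distinct
  Tennis: 1 distinct
  Volleyball: 1 distinct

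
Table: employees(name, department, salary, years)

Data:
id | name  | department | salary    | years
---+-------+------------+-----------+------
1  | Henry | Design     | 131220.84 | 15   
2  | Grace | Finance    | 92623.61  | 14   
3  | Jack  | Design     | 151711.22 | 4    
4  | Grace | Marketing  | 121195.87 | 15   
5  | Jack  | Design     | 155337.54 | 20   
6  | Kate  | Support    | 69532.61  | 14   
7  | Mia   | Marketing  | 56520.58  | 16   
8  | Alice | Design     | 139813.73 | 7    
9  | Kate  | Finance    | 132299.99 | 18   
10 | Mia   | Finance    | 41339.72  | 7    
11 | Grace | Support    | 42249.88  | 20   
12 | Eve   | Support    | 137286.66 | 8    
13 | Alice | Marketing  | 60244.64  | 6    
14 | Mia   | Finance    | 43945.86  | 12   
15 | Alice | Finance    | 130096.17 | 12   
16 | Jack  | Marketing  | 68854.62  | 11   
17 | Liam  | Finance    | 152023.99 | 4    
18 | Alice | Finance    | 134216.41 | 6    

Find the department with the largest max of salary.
SELECT department, MAX(salary) as val
FROM employees
GROUP BY department
ORDER BY val DESC
LIMIT 1

Result: Design with max(salary) = 155337.54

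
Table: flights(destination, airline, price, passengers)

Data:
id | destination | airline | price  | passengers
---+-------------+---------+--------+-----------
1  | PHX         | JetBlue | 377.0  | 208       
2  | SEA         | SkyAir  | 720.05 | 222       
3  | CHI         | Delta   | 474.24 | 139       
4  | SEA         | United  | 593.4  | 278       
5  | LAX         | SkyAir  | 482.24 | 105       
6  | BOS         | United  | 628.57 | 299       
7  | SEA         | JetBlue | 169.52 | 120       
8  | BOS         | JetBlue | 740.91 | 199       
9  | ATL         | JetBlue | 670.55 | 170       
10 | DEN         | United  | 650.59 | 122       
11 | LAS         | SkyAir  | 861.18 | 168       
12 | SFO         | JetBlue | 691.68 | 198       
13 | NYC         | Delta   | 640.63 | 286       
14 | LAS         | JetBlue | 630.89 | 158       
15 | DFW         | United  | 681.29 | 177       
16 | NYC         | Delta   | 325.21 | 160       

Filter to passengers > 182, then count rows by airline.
SELECT airline, COUNT(*)
FROM flights
WHERE passengers > 182
GROUP BY airline

Note: WHERE filters rows before grouping.

Result:
  Delta: 1
  JetBlue: 3
  SkyAir: 1
  United: 2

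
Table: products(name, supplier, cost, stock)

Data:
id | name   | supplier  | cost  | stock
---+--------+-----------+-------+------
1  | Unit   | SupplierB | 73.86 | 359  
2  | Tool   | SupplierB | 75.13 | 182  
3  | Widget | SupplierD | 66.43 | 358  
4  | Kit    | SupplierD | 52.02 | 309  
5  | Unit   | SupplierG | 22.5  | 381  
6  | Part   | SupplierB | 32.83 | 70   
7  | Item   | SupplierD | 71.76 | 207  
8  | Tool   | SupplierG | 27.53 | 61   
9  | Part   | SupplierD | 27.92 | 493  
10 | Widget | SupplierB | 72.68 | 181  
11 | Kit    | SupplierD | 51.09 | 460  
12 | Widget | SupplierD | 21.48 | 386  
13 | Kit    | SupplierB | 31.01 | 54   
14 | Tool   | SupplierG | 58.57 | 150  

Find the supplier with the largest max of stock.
SELECT supplier, MAX(stock) as val
FROM products
GROUP BY supplier
ORDER BY val DESC
LIMIT 1

Result: SupplierD with max(stock) = 493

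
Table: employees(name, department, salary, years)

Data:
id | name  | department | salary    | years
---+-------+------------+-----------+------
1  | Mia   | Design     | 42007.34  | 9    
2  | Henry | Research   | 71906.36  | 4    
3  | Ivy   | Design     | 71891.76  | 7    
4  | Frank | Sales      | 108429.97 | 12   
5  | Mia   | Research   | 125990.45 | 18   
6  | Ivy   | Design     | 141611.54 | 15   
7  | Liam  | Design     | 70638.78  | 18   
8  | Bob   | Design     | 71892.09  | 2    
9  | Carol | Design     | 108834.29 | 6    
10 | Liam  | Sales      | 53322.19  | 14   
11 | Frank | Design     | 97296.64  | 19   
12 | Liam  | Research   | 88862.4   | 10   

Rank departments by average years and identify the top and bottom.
SELECT department, AVG(years)
FROM employees
GROUP BY department
ORDER BY AVG(years)

All groups:
  Research: 10.67
  Design: 10.86
  Sales: 13.00

Highest: Sales (13.00)
Lowest: Research (10.67)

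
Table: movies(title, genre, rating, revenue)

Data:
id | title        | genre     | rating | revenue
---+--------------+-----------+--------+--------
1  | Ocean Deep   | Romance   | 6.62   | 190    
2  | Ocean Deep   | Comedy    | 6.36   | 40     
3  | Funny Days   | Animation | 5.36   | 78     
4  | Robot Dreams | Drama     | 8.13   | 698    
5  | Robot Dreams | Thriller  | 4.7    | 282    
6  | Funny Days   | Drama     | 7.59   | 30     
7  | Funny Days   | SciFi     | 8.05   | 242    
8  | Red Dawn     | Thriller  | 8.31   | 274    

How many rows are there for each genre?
SELECT genre, COUNT(*) as count
FROM movies
GROUP BY genre

Result:
  Animation: 1
  Comedy: 1
  Drama: 2
  Romance: 1
  SciFi: 1
  Thriller: 2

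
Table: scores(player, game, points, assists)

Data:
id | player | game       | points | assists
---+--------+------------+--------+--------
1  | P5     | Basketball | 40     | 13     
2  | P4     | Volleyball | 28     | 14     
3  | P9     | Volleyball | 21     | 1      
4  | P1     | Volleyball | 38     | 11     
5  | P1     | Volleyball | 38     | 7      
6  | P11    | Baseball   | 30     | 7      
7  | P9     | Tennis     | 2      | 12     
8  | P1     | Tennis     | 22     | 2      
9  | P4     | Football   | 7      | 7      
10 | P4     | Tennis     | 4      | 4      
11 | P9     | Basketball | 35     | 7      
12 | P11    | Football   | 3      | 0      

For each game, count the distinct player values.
SELECT game, COUNT(DISTINCT player)
FROM scores
GROUP BY game

Result:
  Baseball: 1 distinct
  Basketball: 2 distinct
  Football: 2 distinct
  Tennis: 3 distinct
  Volleyball: 3 distinct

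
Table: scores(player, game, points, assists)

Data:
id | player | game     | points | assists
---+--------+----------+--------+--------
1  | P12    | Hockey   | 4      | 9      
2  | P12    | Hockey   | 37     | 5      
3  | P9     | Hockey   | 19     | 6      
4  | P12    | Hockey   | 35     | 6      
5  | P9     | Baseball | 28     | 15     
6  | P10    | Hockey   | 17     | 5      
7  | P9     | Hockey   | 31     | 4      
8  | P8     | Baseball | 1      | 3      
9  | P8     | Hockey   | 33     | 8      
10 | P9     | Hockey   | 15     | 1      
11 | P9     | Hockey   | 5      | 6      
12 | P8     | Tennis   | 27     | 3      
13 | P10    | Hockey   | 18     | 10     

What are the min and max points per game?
SELECT game, MIN(points), MAX(points)
FROM scores
GROUP BY game

Result:
  Baseball: min=1, max=28
  Hockey: min=4, max=37
  Tennis: min=27, max=27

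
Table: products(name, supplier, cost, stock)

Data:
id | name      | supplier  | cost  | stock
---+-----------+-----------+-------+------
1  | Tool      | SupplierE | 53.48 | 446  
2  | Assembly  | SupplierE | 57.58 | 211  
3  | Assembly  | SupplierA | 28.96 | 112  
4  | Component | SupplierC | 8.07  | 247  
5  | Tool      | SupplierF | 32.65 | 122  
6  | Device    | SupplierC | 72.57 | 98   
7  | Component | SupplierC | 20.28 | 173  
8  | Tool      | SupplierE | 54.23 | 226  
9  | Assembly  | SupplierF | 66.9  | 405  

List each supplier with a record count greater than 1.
SELECT supplier, COUNT(*) as cnt
FROM products
GROUP BY supplier
HAVING COUNT(*) > 1

Result:
  SupplierC: 3
  SupplierE: 3
  SupplierF: 2

Note: HAVING filters groups after aggregation, WHERE filters rows before.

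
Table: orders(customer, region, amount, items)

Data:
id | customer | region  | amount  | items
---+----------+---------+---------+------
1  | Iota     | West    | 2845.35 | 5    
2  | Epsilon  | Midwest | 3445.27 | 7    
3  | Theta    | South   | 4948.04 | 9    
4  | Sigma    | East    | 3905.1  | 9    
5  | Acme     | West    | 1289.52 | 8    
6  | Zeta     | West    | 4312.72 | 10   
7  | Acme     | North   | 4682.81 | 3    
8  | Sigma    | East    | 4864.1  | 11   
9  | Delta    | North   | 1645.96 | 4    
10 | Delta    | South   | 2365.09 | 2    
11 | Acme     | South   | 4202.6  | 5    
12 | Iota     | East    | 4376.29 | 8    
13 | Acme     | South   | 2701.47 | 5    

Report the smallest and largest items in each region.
SELECT region, MIN(items), MAX(items)
FROM orders
GROUP BY region

Result:
  East: min=8, max=11
  Midwest: min=7, max=7
  North: min=3, max=4
  South: min=2, max=9
  West: min=5, max=10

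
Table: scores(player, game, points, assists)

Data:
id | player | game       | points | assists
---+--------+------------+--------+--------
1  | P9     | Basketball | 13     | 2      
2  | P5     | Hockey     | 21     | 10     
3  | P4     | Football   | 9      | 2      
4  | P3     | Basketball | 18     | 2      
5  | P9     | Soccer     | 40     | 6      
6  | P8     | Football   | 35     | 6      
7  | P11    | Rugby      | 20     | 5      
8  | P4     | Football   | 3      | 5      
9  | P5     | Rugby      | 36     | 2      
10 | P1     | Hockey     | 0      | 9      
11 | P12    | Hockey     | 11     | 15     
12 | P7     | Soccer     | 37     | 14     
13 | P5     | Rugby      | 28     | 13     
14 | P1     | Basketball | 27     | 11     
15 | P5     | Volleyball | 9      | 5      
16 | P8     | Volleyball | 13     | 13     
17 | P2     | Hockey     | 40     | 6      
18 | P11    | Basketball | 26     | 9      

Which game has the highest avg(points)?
SELECT game, AVG(points) as val
FROM scores
GROUP BY game
ORDER BY val DESC
LIMIT 1

Result: Soccer with avg(points) = 38.50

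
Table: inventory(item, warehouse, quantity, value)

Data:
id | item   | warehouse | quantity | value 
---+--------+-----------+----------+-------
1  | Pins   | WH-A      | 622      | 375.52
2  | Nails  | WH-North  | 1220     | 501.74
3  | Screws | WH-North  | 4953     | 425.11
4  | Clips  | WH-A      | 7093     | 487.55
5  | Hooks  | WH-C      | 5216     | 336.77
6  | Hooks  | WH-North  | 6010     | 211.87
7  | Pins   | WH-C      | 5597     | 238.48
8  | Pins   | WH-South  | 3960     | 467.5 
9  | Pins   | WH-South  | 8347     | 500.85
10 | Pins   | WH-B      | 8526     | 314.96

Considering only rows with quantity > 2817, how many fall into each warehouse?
SELECT warehouse, COUNT(*)
FROM inventory
WHERE quantity > 2817
GROUP BY warehouse

Note: WHERE filters rows before grouping.

Result:
  WH-A: 1
  WH-B: 1
  WH-C: 2
  WH-North: 2
  WH-South: 2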